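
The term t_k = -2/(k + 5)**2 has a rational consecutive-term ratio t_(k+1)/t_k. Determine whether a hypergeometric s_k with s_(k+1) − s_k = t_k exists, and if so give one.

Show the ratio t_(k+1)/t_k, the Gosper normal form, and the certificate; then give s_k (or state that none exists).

r(k) = (k + 5)**2/(k + 6)**2 after simplifying.
Normal form (A,B,C) = (k**2 + 10*k + 25, k**2 + 12*k + 36, 1).
f must satisfy (k**2 + 10*k + 25)·f(k+1) − (k**2 + 10*k + 25)·f(k) = 1.
deg f ≤ 0 (via 2,2,0).
Write f(k) = c0. Then LHS − RHS = -1, requiring -1 = 0: contradictory. No certificate.

not Gosper-summable; s_k does not exist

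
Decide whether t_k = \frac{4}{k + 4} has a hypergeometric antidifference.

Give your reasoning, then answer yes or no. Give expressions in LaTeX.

t_(k+1)/t_k = (k + 4)/(k + 5).
Factor: A=k + 4; B=k + 5; C=1.
Solve (k + 4)·f(k+1) − (k + 4)·f(k) = 1.
Bound: deg f ≤ 0.
Generic f = c0 gives residual -1; -1 = 0 cannot hold, so t_k is not Gosper-summable.

No — key equation has no polynomial f.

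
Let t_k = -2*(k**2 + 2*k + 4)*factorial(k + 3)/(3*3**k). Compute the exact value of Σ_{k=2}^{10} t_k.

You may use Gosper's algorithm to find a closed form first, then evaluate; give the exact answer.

t_(k+1)/t_k = (k + 4)*(2*k + (k + 1)**2 + 6)/(3*(k**2 + 2*k + 4)).
Take A(k)=k/3 + 4/3, B(k)=1, C(k)=k**2 + 2*k + 4.
f must satisfy (k/3 + 4/3)·f(k+1) − (1)·f(k) = k**2 + 2*k + 4.
deg f ≤ 1 (via 1,0,2).
Solve for f: f(k) = 3*k (degree 1 ≤ 1).
R(k) = B(k−1)·f(k)/C(k) = 3*k/(k**2 + 2*k + 4); s_k = R·t_k = -2*k*factorial(k + 3)/3**k.
Δs = -2*(k**2 + 2*k + 4)*factorial(k + 3)/(3*3**k), as required.
Telescoping: Σ = s_(11) − s_(2) = -7892684800/729 − (-160/3) = -7892645920/729.

Σ = -7892645920/729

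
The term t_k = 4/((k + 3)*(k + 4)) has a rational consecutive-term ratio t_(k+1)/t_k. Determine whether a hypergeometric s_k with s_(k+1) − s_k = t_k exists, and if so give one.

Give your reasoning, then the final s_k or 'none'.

r(k) = (k + 3)/(k + 5) after simplifying.
So A=k + 3 and B=k + 5, with C=1.
Need (k + 3)·f(k+1) − (k + 4)·f(k) = 1.
Degrees (1,1,0) ⇒ d ≤ 1.
Solving with deg f ≤ 1: f(k) = k/3.
Certificate R = B(k−1)f/C = k*(k + 4)/3 gives s_k = 4*k/(3*(k + 3)).
Δs = 4/(k**2 + 7*k + 12), as required.

s_k = 4*k/(3*(k + 3))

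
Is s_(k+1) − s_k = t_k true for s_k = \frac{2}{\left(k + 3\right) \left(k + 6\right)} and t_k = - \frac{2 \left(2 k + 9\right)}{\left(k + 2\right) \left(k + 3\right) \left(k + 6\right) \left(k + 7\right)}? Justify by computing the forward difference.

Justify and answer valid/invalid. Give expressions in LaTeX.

Invalid: residual \frac{2 \left(3 k + 16\right)}{k^{5} + 22 k^{4} + 185 k^{3} + 740 k^{2} + 1404 k + 1008} ≠ 0.

s_(k+1) = 2/((k + 4)*(k + 7))
s_(k+1) − s_k = 4*(-k - 5)/(k**4 + 20*k**3 + 145*k**2 + 450*k + 504)
(s_(k+1) − s_k) − t_k = 2*(3*k + 16)/(k**5 + 22*k**4 + 185*k**3 + 740*k**2 + 1404*k + 1008)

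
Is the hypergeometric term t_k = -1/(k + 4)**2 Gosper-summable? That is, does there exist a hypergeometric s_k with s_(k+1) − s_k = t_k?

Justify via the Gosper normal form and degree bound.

Compute t_(k+1)/t_k: get (k + 4)**2/(k + 5)**2.
Factor: A=k**2 + 8*k + 16; B=k**2 + 10*k + 25; C=1.
Need (k**2 + 8*k + 16)·f(k+1) − (k**2 + 8*k + 16)·f(k) = 1.
From deg A=2, deg B=2, deg C=0: d=0.
Write f(k) = c0. Then LHS − RHS = -1, requiring -1 = 0: contradictory. No certificate.

No; the coefficient equations for f are inconsistent.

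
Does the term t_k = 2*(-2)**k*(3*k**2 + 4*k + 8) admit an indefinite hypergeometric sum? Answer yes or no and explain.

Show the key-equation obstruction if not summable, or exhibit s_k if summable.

Yes. s_k = (-2)**(k + 1)*(k**2 + 2).

Compute t_(k+1)/t_k: get 2*(-3*k**2 - 10*k - 15)/(3*k**2 + 4*k + 8).
Take A(k)=-2, B(k)=1, C(k)=k**2 + 4*k/3 + 8/3.
f must satisfy (-2)·f(k+1) − (1)·f(k) = k**2 + 4*k/3 + 8/3.
From deg A=0, deg B=0, deg C=2: d=2.
Match coefficients ⇒ f(k) = -(k**2 + 2)/3.
So s_k = (B(k−1)f/C)·t_k = (-(k**2 + 2)/(3*k**2 + 4*k + 8))·t_k = (-2)**(k + 1)*(k**2 + 2).
Δs = 2*(-2)**k*(3*k**2 + 4*k + 8), as required.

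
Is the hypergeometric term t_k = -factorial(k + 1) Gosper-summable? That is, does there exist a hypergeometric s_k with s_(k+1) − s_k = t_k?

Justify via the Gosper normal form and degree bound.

Ratio r(k) = k + 2.
Take A(k)=k + 2, B(k)=1, C(k)=1.
f must satisfy (k + 2)·f(k+1) − (1)·f(k) = 1.
Bound: deg f ≤ -1.
Negative degree bound (-1): no f exists, t_k not Gosper-summable.

No; the degree bound rules out any f.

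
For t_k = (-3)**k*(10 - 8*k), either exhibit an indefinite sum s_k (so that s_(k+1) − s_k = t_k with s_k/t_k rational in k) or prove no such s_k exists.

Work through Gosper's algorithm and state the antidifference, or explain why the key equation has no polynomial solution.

Compute t_(k+1)/t_k: get 3*(1 - 4*k)/(4*k - 5).
Factor: A=-3; B=1; C=k - 5/4.
Need (-3)·f(k+1) − (1)·f(k) = k - 5/4.
Bound: deg f ≤ 1.
Coefficient equations give f(k) = -(k - 2)/4.
Certificate R = B(k−1)f/C = -(k - 2)/(4*k - 5) gives s_k = 2*(-3)**k*(k - 2).
s_(k+1) − s_k = (-3)**k*(10 - 8*k) = t_k.

s_k = 2*(-3)**k*(k - 2)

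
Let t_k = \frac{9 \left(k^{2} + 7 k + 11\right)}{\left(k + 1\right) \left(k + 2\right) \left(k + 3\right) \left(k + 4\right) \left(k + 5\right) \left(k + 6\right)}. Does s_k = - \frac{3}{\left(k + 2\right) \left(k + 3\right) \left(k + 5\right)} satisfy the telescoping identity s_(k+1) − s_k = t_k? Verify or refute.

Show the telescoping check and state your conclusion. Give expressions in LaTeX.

Invalid: residual \frac{3 \left(- 4 k - 19\right)}{k^{6} + 21 k^{5} + 175 k^{4} + 735 k^{3} + 1624 k^{2} + 1764 k + 720} ≠ 0.

s_(k+1) = -3/((k + 3)*(k + 4)*(k + 6))
s_(k+1) − s_k = 3*(3*k + 14)/(k**5 + 20*k**4 + 155*k**3 + 580*k**2 + 1044*k + 720)
(s_(k+1) − s_k) − t_k = 3*(-4*k - 19)/(k**6 + 21*k**5 + 175*k**4 + 735*k**3 + 1624*k**2 + 1764*k + 720)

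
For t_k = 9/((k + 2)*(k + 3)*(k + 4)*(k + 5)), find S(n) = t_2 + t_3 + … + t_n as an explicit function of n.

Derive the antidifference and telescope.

S(n) = (n**3 + 12*n**2 + 47*n - 60)/(40*(n**3 + 12*n**2 + 47*n + 60))

The ratio is (k + 2)/(k + 6).
Normal form (A,B,C) = (k + 2, k + 6, 1).
Need (k + 2)·f(k+1) − (k + 5)·f(k) = 1.
Degrees (1,1,0) ⇒ d ≤ 3.
Match coefficients ⇒ f(k) = k*(k**2 + 9*k + 26)/72.
Certificate R = B(k−1)f/C = k*(k + 5)*(k**2 + 9*k + 26)/72 gives s_k = k*(k**2 + 9*k + 26)/(8*(k + 2)*(k + 3)*(k + 4)).
s_(k+1) − s_k = 9/(k**4 + 14*k**3 + 71*k**2 + 154*k + 120) = t_k.
Evaluate: s_(n+1) = (n**3 + 12*n**2 + 47*n + 36)/(8*(n**3 + 12*n**2 + 47*n + 60)); subtract s_(2) = 1/10 ⇒ S(n) = (n**3 + 12*n**2 + 47*n - 60)/(40*(n**3 + 12*n**2 + 47*n + 60)).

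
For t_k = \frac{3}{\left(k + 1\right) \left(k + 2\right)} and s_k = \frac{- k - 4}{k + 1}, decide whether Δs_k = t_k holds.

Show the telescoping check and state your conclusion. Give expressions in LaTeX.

valid (s_(k+1) − s_k reduces to t_k)

s_(k+1) = (-k - 5)/(k + 2)
s_(k+1) − s_k = 3/(k**2 + 3*k + 2)
(s_(k+1) − s_k) − t_k = 0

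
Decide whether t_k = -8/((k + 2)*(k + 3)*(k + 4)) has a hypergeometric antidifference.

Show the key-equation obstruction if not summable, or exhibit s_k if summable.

Yes. s_k = 2*k*(-k - 5)/(3*(k + 2)*(k + 3)).

r(k) = (k + 2)/(k + 5) after simplifying.
Gosper form: A/B · C(k+1)/C(k) with A=k + 2, B=k + 5, C=1.
Solve (k + 2)·f(k+1) − (k + 4)·f(k) = 1.
deg f ≤ 2 (via 1,1,0).
Coefficient equations give f(k) = k*(k + 5)/12.
Then R = B(k−1)f/C = k*(k + 4)*(k + 5)/12, so s_k = R(k)·t_k = 2*k*(-k - 5)/(3*(k + 2)*(k + 3)).
s_(k+1) − s_k = -8/(k**3 + 9*k**2 + 26*k + 24) = t_k.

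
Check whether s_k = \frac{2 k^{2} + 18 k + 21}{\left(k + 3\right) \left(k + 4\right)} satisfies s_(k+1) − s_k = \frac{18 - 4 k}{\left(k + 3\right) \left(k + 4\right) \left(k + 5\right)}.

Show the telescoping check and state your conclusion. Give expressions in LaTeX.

valid (s_(k+1) − s_k reduces to t_k)

s_(k+1) = (18*k + 2*(k + 1)**2 + 39)/((k + 4)*(k + 5))
s_(k+1) − s_k = 2*(9 - 2*k)/(k**3 + 12*k**2 + 47*k + 60)
(s_(k+1) − s_k) − t_k = 0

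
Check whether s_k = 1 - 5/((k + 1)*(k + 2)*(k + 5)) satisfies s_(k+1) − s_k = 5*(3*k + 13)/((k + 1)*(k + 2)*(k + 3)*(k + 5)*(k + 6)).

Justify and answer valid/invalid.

s_(k+1) = 1 - 5/((k + 2)*(k + 3)*(k + 6))
s_(k+1) − s_k = 5*(3*k + 13)/(k**5 + 17*k**4 + 107*k**3 + 307*k**2 + 396*k + 180)
(s_(k+1) − s_k) − t_k = 0

Valid: the claim telescopes to t_k.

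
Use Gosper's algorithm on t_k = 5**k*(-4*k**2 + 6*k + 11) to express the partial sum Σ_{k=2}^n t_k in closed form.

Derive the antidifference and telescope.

S(n) = -5*5**n*n**2 + 10*5**n*n + 10*5**n - 75

The ratio is 5*(4*k**2 + 2*k - 13)/(4*k**2 - 6*k - 11).
A = 5, B = 1, C = k**2 - 3*k/2 - 11/4.
Need (5)·f(k+1) − (1)·f(k) = k**2 - 3*k/2 - 11/4.
d = 2 from the (0,0,2) case.
Coefficient equations give f(k) = (k**2 - 4*k + 1)/4.
R(k) = B(k−1)·f(k)/C(k) = (k**2 - 4*k + 1)/(4*k**2 - 6*k - 11); s_k = R·t_k = 5**k*(-k**2 + 4*k - 1).
Check: Δs_k = 5**k*(-4*k**2 + 6*k + 11). ✓
Σ_(k=2)^n t_k = s_(n+1) − s_(2) = (5**(n + 1)*(-n**2 + 2*n + 2)) − (75), i.e. -5*5**n*n**2 + 10*5**n*n + 10*5**n - 75.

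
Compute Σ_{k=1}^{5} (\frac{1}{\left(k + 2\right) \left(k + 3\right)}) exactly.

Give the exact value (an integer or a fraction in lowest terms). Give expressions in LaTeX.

Compute t_(k+1)/t_k: get (k + 2)/(k + 4).
Normal form (A,B,C) = (k + 2, k + 4, 1).
Key eq: (k + 2)·f(k+1) = (k + 3)·f(k) + (1).
From deg A=1, deg B=1, deg C=0: d=1.
Coefficient equations give f(k) = k/2.
Then R = B(k−1)f/C = k*(k + 3)/2, so s_k = R(k)·t_k = k/(2*(k + 2)).
Verify: 1/(k**2 + 5*k + 6) matches t_k.
Sum = s_(6) − s_(1); s_(6) = 3/8, s_(1) = 1/6 ⇒ 5/24.

Σ = 5/24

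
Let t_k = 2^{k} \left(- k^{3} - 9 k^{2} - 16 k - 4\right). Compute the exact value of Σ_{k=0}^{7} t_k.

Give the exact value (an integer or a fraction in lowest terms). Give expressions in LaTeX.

Σ = -176128

The ratio is 2*(k**3 + 12*k**2 + 37*k + 30)/(k**3 + 9*k**2 + 16*k + 4).
Take A(k)=2, B(k)=1, C(k)=k**3 + 9*k**2 + 16*k + 4.
Set up (2)·f(k+1) − (1)·f(k) − (k**3 + 9*k**2 + 16*k + 4) = 0.
From deg A=0, deg B=0, deg C=3: d=3.
Coefficient equations give f(k) = k*(k**2 + 3*k - 2).
R(k) = B(k−1)·f(k)/C(k) = k*(k**2 + 3*k - 2)/((k + 2)*(k**2 + 7*k + 2)); s_k = R·t_k = 2**k*k*(-k**2 - 3*k + 2).
Verify: 2**k*(-k**3 - 9*k**2 - 16*k - 4) matches t_k.
Σ_(k=0)^(7) t_k = s_(8) − s_(0) = -176128 − (0) = -176128.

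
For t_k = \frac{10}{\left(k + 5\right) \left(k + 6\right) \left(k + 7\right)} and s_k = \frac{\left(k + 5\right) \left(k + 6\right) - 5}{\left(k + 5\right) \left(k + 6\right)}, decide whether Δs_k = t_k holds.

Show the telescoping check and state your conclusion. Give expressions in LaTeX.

Valid: the claim telescopes to t_k.

s_(k+1) = ((k + 6)*(k + 7) - 5)/((k + 6)*(k + 7))
s_(k+1) − s_k = 10/(k**3 + 18*k**2 + 107*k + 210)
(s_(k+1) − s_k) − t_k = 0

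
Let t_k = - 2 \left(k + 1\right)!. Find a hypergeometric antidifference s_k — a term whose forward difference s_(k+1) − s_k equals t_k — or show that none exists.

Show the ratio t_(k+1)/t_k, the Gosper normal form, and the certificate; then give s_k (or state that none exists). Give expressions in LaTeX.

r(k) = k + 2 after simplifying.
Normal form (A,B,C) = (k + 2, 1, 1).
Solve (k + 2)·f(k+1) − (1)·f(k) = 1.
Degrees (1,0,0) ⇒ d ≤ -1.
Bound -1 < 0, so the key equation has no polynomial solution.

none (Gosper's algorithm certifies no s_k)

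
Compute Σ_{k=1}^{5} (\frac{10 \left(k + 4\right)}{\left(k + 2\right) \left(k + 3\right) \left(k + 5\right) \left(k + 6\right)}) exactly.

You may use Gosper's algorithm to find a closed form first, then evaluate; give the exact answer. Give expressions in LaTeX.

Σ = 175/792

Compute t_(k+1)/t_k: get (k + 2)*(k + 5)**2/((k + 4)**2*(k + 7)).
Take A(k)=k + 2, B(k)=k + 7, C(k)=k**2 + 8*k + 16.
f must satisfy (k + 2)·f(k+1) − (k + 6)·f(k) = k**2 + 8*k + 16.
d = 4 from the (1,1,2) case.
Solving with deg f ≤ 4: f(k) = k*(k + 3)*(k + 4)*(k + 7)/20.
Get s_k = R·t_k = k*(k + 7)/(2*(k**2 + 7*k + 10)) with R(k) = B(k−1)f(k)/C(k) = k*(k + 3)*(k + 6)*(k + 7)/(20*(k + 4)).
Check: Δs_k = 10*(k + 4)/(k**4 + 16*k**3 + 91*k**2 + 216*k + 180). ✓
Telescoping: Σ = s_(6) − s_(1) = 39/88 − (2/9) = 175/792.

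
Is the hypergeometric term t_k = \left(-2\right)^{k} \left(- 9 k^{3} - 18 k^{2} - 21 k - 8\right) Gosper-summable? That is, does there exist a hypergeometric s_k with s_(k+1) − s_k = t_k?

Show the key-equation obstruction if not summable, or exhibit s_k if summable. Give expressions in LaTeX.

r(k) = 2*(-9*k**3 - 45*k**2 - 84*k - 56)/(9*k**3 + 18*k**2 + 21*k + 8) after simplifying.
So A=-2 and B=1, with C=k**3 + 2*k**2 + 7*k/3 + 8/9.
Key eq: (-2)·f(k+1) = (1)·f(k) + (k**3 + 2*k**2 + 7*k/3 + 8/9).
From deg A=0, deg B=0, deg C=3: d=3.
Match coefficients ⇒ f(k) = -k*(3*k**2 + 1)/9.
Then R = B(k−1)f/C = -k*(3*k**2 + 1)/(9*k**3 + 18*k**2 + 21*k + 8), so s_k = R(k)·t_k = (-2)**k*k*(3*k**2 + 1).
s_(k+1) − s_k = (-2)**k*(-9*k**3 - 18*k**2 - 21*k - 8) = t_k.

Yes. s_k = \left(-2\right)^{k} k \left(3 k^{2} + 1\right).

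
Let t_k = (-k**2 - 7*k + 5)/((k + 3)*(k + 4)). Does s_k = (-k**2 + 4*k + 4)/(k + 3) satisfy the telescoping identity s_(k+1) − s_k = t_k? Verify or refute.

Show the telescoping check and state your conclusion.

s_(k+1) = (-k**2 + 2*k + 7)/(k + 4)
s_(k+1) − s_k = (-k**2 - 7*k + 5)/(k**2 + 7*k + 12)
(s_(k+1) − s_k) − t_k = 0

valid (s_(k+1) − s_k reduces to t_k)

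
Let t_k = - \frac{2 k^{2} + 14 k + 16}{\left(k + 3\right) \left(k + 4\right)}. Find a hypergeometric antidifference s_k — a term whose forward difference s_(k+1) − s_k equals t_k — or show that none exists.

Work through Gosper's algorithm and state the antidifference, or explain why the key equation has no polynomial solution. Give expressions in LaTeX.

r(k) = (k + 3)*(7*k + (k + 1)**2 + 15)/((k + 5)*(k**2 + 7*k + 8)) after simplifying.
Gosper form: A/B · C(k+1)/C(k) with A=k + 3, B=k + 5, C=k**2 + 7*k + 8.
Key eq: (k + 3)·f(k+1) = (k + 4)·f(k) + (k**2 + 7*k + 8).
Bound: deg f ≤ 2.
Solving with deg f ≤ 2: f(k) = k*(3*k + 5)/3.
Then R = B(k−1)f/C = k*(k + 4)*(3*k + 5)/(3*(k**2 + 7*k + 8)), so s_k = R(k)·t_k = -2*k*(3*k + 5)/(3*k + 9).
Δs = 2*(-k**2 - 7*k - 8)/(k**2 + 7*k + 12), as required.

s_k = - \frac{2 k \left(3 k + 5\right)}{3 k + 9}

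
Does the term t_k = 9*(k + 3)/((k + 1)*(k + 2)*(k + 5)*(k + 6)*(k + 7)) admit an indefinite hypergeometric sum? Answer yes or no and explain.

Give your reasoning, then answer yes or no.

Yes. s_k = k*(k**2 + 12*k + 41)/(10*(k**3 + 12*k**2 + 41*k + 30)).

Ratio r(k) = (k + 1)*(k + 4)*(k + 5)/((k + 3)**2*(k + 8)).
Normal form (A,B,C) = (k + 1, k + 8, k**3 + 10*k**2 + 33*k + 36).
Solve (k + 1)·f(k+1) − (k + 7)·f(k) = k**3 + 10*k**2 + 33*k + 36.
From deg A=1, deg B=1, deg C=3: d=6.
A polynomial solution: f(k) = k*(k + 2)*(k + 3)*(k + 4)*(k**2 + 12*k + 41)/90.
Get s_k = R·t_k = k*(k**2 + 12*k + 41)/(10*(k**3 + 12*k**2 + 41*k + 30)) with R(k) = B(k−1)f(k)/C(k) = k*(k + 2)*(k + 7)*(k**2 + 12*k + 41)/(90*(k + 3)).
Check: Δs_k = 9*(k + 3)/(k**5 + 21*k**4 + 163*k**3 + 567*k**2 + 844*k + 420). ✓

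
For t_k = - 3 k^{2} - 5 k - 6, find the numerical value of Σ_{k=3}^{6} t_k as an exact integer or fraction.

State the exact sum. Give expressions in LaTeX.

Σ = -372

Ratio r(k) = (3*k**2 + 11*k + 14)/(3*k**2 + 5*k + 6).
So A=1 and B=1, with C=k**2 + 5*k/3 + 2.
f must satisfy (1)·f(k+1) − (1)·f(k) = k**2 + 5*k/3 + 2.
d = 3 from the (0,0,2) case.
Match coefficients ⇒ f(k) = k*(k**2 + k + 4)/3.
Get s_k = R·t_k = k*(-k**2 - k - 4) with R(k) = B(k−1)f(k)/C(k) = k*(k**2 + k + 4)/(3*k**2 + 5*k + 6).
Verify: -3*k**2 - 5*k - 6 matches t_k.
Σ_(k=3)^(6) t_k = s_(7) − s_(3) = -420 − (-48) = -372.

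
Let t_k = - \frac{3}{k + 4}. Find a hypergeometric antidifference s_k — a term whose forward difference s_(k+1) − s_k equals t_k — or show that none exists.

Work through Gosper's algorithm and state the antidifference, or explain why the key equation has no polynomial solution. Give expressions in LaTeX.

no hypergeometric antidifference exists

Ratio r(k) = (k + 4)/(k + 5).
So A=k + 4 and B=k + 5, with C=1.
Need (k + 4)·f(k+1) − (k + 4)·f(k) = 1.
d = 0 from the (1,1,0) case.
Write f(k) = c0. Then LHS − RHS = -1, requiring -1 = 0: contradictory. No certificate.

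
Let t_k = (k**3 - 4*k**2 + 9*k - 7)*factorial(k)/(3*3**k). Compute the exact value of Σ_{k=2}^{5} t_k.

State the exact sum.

t_(k+1)/t_k = (k**4/3 + k**2 + k - 1/3)/(k**3 - 4*k**2 + 9*k - 7).
A = k/3 + 1/3, B = 1, C = k**3 - 4*k**2 + 9*k - 7.
Need (k/3 + 1/3)·f(k+1) − (1)·f(k) = k**3 - 4*k**2 + 9*k - 7.
From deg A=1, deg B=0, deg C=3: d=2.
Solving with deg f ≤ 2: f(k) = 3*(k**2 - 4*k + 2).
Then R = B(k−1)f/C = 3*(k**2 - 4*k + 2)/(k**3 - 4*k**2 + 9*k - 7), so s_k = R(k)·t_k = (k**2 - 4*k + 2)*factorial(k)/3**k.
Verify: (k**3 - 4*k**2 + 9*k - 7)*factorial(k)/(3*3**k) matches t_k.
Sum = s_(6) − s_(2); s_(6) = 1120/81, s_(2) = -4/9 ⇒ 1156/81.

Σ = 1156/81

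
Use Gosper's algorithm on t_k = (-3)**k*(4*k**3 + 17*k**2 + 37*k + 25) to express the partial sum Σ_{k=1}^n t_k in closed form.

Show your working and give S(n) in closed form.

S(n) = 3*(-3)**n*n**3 + 15*(-3)**n*n**2 + 33*(-3)**n*n + 24*(-3)**n - 24

Step 1: r(k) = 3*(-4*k**3 - 29*k**2 - 83*k - 83)/(4*k**3 + 17*k**2 + 37*k + 25).
So A=-3 and B=1, with C=k**3 + 17*k**2/4 + 37*k/4 + 25/4.
Need (-3)·f(k+1) − (1)·f(k) = k**3 + 17*k**2/4 + 37*k/4 + 25/4.
Degrees (0,0,3) ⇒ d ≤ 3.
A polynomial solution: f(k) = -(k**3 + 2*k**2 + 4*k + 1)/4.
Then R = B(k−1)f/C = -(k**3 + 2*k**2 + 4*k + 1)/(4*k**3 + 17*k**2 + 37*k + 25), so s_k = R(k)·t_k = (-3)**k*(-k**3 - 2*k**2 - 4*k - 1).
Δs = (-3)**k*(4*k**3 + 17*k**2 + 37*k + 25), as required.
Evaluate: s_(n+1) = 3*(-3)**n*(n**3 + 5*n**2 + 11*n + 8); subtract s_(1) = 24 ⇒ S(n) = 3*(-3)**n*n**3 + 15*(-3)**n*n**2 + 33*(-3)**n*n + 24*(-3)**n - 24.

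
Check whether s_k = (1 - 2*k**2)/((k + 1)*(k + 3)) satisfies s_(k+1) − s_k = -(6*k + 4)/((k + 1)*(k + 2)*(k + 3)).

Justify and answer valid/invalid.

s_(k+1) = (1 - 2*(k + 1)**2)/((k + 2)*(k + 4))
s_(k+1) − s_k = (-8*k**2 - 22*k - 11)/(k**4 + 10*k**3 + 35*k**2 + 50*k + 24)
(s_(k+1) − s_k) − t_k = (-2*k**2 + 6*k + 5)/(k**4 + 10*k**3 + 35*k**2 + 50*k + 24)

Invalid: residual (-2*k**2 + 6*k + 5)/(k**4 + 10*k**3 + 35*k**2 + 50*k + 24) ≠ 0.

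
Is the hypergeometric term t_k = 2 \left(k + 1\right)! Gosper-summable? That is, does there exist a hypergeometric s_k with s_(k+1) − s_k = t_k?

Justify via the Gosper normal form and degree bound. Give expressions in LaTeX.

t_(k+1)/t_k = k + 2.
A = k + 2, B = 1, C = 1.
f must satisfy (k + 2)·f(k+1) − (1)·f(k) = 1.
deg f ≤ -1 (via 1,0,0).
d = -1 < 0 ⇒ no nonzero polynomial f; not summable.

No — key equation has no polynomial f.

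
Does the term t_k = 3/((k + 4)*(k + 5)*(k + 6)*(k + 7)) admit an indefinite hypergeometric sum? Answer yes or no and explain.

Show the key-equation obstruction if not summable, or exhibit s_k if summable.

Yes. s_k = k*(k**2 + 15*k + 74)/(120*(k + 4)*(k + 5)*(k + 6)).

Step 1: r(k) = (k + 4)/(k + 8).
Gosper form: A/B · C(k+1)/C(k) with A=k + 4, B=k + 8, C=1.
Set up (k + 4)·f(k+1) − (k + 7)·f(k) − (1) = 0.
d = 3 from the (1,1,0) case.
A polynomial solution: f(k) = k*(k**2 + 15*k + 74)/360.
Then R = B(k−1)f/C = k*(k + 7)*(k**2 + 15*k + 74)/360, so s_k = R(k)·t_k = k*(k**2 + 15*k + 74)/(120*(k + 4)*(k + 5)*(k + 6)).
Δs = 3/(k**4 + 22*k**3 + 179*k**2 + 638*k + 840), as required.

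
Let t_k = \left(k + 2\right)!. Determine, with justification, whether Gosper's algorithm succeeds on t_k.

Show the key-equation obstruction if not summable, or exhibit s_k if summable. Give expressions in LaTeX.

No — t_k has no hypergeometric antidifference.

Ratio r(k) = k + 3.
Factor: A=k + 3; B=1; C=1.
Solve (k + 3)·f(k+1) − (1)·f(k) = 1.
d = -1 from the (1,0,0) case.
deg f ≤ -1 is impossible — no certificate.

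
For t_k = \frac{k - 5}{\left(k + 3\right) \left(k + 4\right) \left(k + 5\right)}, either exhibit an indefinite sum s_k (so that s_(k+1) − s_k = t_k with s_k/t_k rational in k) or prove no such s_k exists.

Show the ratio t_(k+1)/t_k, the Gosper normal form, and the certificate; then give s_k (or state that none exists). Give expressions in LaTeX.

Compute t_(k+1)/t_k: get (k - 4)*(k + 3)/((k - 5)*(k + 6)).
Factor: A=k + 3; B=k + 6; C=k - 5.
Set up (k + 3)·f(k+1) − (k + 5)·f(k) − (k - 5) = 0.
deg f ≤ 2 (via 1,1,1).
Solve for f: f(k) = -k*(k + 19)/12 (degree 2 ≤ 2).
Get s_k = R·t_k = k*(-k - 19)/(12*(k + 3)*(k + 4)) with R(k) = B(k−1)f(k)/C(k) = -k*(k + 5)*(k + 19)/(12*(k - 5)).
Check: Δs_k = (k - 5)/(k**3 + 12*k**2 + 47*k + 60). ✓

s_k = \frac{k \left(- k - 19\right)}{12 \left(k + 3\right) \left(k + 4\right)}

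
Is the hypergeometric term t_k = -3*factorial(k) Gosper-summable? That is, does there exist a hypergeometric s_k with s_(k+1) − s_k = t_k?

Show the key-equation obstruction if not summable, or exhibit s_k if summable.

t_(k+1)/t_k = k + 1.
Normal form (A,B,C) = (k + 1, 1, 1).
Set up (k + 1)·f(k+1) − (1)·f(k) − (1) = 0.
Degrees (1,0,0) ⇒ d ≤ -1.
Bound -1 < 0, so the key equation has no polynomial solution.

No; the degree bound rules out any f.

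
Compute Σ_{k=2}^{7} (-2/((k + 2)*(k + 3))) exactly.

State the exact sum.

Step 1: r(k) = (k + 2)/(k + 4).
Normal form (A,B,C) = (k + 2, k + 4, 1).
Solve (k + 2)·f(k+1) − (k + 3)·f(k) = 1.
deg f ≤ 1 (via 1,1,0).
Coefficient equations give f(k) = k/2.
Then R = B(k−1)f/C = k*(k + 3)/2, so s_k = R(k)·t_k = -k/(k + 2).
Verify: -2/(k**2 + 5*k + 6) matches t_k.
Telescoping: Σ = s_(8) − s_(2) = -4/5 − (-1/2) = -3/10.

Σ = -3/10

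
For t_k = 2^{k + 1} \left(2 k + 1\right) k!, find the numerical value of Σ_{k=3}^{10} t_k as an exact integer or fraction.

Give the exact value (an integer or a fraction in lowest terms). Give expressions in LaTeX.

t_(k+1)/t_k = 2*(k + 1)*(2*k + 3)/(2*k + 1).
Take A(k)=2*k + 2, B(k)=1, C(k)=k + 1/2.
f must satisfy (2*k + 2)·f(k+1) − (1)·f(k) = k + 1/2.
From deg A=1, deg B=0, deg C=1: d=0.
Solve for f: f(k) = 1/2 (degree 0 ≤ 0).
Certificate R = B(k−1)f/C = 1/(2*k + 1) gives s_k = 2**(k + 1)*factorial(k).
Δs = 2**(k + 1)*(2*k + 1)*factorial(k), as required.
Telescoping: Σ = s_(11) − s_(3) = 163499212800 − (96) = 163499212704.

Σ = 163499212704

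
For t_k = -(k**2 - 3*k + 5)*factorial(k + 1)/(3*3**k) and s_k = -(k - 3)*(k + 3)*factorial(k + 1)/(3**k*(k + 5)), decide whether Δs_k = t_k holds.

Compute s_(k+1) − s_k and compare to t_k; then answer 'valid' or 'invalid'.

Invalid: residual 2*(k**3 + 2*k**2 - 13*k + 34)*factorial(k + 1)/(3*3**k*(k + 5)*(k + 6)) ≠ 0.

s_(k+1) = -(k - 2)*(k + 4)*factorial(k + 2)/(3*3**k*(k + 6))
s_(k+1) − s_k = -(k**4 + 6*k**3 - 2*k**2 - 9*k + 82)*factorial(k + 1)/(3*3**k*(k + 5)*(k + 6))
(s_(k+1) − s_k) − t_k = 2*(k**3 + 2*k**2 - 13*k + 34)*factorial(k + 1)/(3*3**k*(k + 5)*(k + 6))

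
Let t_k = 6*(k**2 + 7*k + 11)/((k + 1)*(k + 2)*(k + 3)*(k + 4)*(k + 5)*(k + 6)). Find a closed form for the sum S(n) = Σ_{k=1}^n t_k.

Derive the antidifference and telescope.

S(n) = n*(n**2 + 12*n + 44)/(24*(n**3 + 12*n**2 + 44*n + 48))

Step 1: r(k) = (k + 1)*(7*k + (k + 1)**2 + 18)/((k + 7)*(k**2 + 7*k + 11)).
Take A(k)=k + 1, B(k)=k + 7, C(k)=k**2 + 7*k + 11.
Key eq: (k + 1)·f(k+1) = (k + 6)·f(k) + (k**2 + 7*k + 11).
deg f ≤ 5 (via 1,1,2).
Match coefficients ⇒ f(k) = k*(k + 2)*(k + 4)*(k**2 + 9*k + 23)/45.
Certificate R = B(k−1)f/C = k*(k + 2)*(k + 4)*(k + 6)*(k**2 + 9*k + 23)/(45*(k**2 + 7*k + 11)) gives s_k = 2*k*(k**2 + 9*k + 23)/(15*(k**3 + 9*k**2 + 23*k + 15)).
Check: Δs_k = 6*(k**2 + 7*k + 11)/(k**6 + 21*k**5 + 175*k**4 + 735*k**3 + 1624*k**2 + 1764*k + 720). ✓
Telescope: S(n) = s_(n+1) − s_(1) = 2*(n**3 + 12*n**2 + 44*n + 33)/(15*(n**3 + 12*n**2 + 44*n + 48)) − (11/120) = n*(n**2 + 12*n + 44)/(24*(n**3 + 12*n**2 + 44*n + 48)).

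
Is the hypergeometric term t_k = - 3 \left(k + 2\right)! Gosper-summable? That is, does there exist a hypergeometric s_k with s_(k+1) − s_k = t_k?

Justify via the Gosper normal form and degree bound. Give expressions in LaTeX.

No — negative degree bound, so no certificate f.

Ratio r(k) = k + 3.
So A=k + 3 and B=1, with C=1.
Need (k + 3)·f(k+1) − (1)·f(k) = 1.
deg f ≤ -1 (via 1,0,0).
d = -1 < 0 ⇒ no nonzero polynomial f; not summable.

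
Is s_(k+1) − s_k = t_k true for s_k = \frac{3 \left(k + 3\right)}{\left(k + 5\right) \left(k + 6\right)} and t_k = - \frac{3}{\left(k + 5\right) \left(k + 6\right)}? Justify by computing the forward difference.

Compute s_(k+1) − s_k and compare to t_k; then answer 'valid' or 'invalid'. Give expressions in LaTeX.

s_(k+1) = 3*(k + 4)/((k + 6)*(k + 7))
s_(k+1) − s_k = 3*(-k - 1)/(k**3 + 18*k**2 + 107*k + 210)
(s_(k+1) − s_k) − t_k = 18/(k**3 + 18*k**2 + 107*k + 210)

Invalid: residual \frac{18}{k^{3} + 18 k^{2} + 107 k + 210} ≠ 0.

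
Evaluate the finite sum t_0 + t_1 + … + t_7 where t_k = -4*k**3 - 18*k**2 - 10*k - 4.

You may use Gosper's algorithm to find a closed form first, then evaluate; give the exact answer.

Σ = -5968

Compute t_(k+1)/t_k: get (2*k**3 + 15*k**2 + 29*k + 18)/(2*k**3 + 9*k**2 + 5*k + 2).
A = 1, B = 1, C = k**3 + 9*k**2/2 + 5*k/2 + 1.
Set up (1)·f(k+1) − (1)·f(k) − (k**3 + 9*k**2/2 + 5*k/2 + 1) = 0.
Bound: deg f ≤ 4.
Solve for f: f(k) = k*(k**3 + 4*k**2 - 3*k + 2)/4 (degree 4 ≤ 4).
So s_k = (B(k−1)f/C)·t_k = (k*(k**3 + 4*k**2 - 3*k + 2)/(2*(2*k**3 + 9*k**2 + 5*k + 2)))·t_k = k*(-k**3 - 4*k**2 + 3*k - 2).
s_(k+1) − s_k = -4*k**3 - 18*k**2 - 10*k - 4 = t_k.
Telescoping: Σ = s_(8) − s_(0) = -5968 − (0) = -5968.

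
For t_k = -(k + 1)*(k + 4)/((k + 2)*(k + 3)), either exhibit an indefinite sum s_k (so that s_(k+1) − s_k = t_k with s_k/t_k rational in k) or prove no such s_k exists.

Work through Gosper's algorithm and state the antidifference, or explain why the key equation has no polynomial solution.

s_k = k*(-k - 1)/(k + 2)

The ratio is (k + 2)**2*(k + 5)/((k + 1)*(k + 4)**2).
A = k + 2, B = k + 4, C = k**2 + 5*k + 4.
Set up (k + 2)·f(k+1) − (k + 3)·f(k) − (k**2 + 5*k + 4) = 0.
Bound: deg f ≤ 2.
Match coefficients ⇒ f(k) = k*(k + 1).
Certificate R = B(k−1)f/C = k*(k + 3)/(k + 4) gives s_k = k*(-k - 1)/(k + 2).
s_(k+1) − s_k = (-k**2 - 5*k - 4)/(k**2 + 5*k + 6) = t_k.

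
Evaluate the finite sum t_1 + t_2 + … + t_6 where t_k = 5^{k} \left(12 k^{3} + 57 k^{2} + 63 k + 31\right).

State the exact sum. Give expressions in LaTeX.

t_(k+1)/t_k = 5*(12*k**3 + 93*k**2 + 213*k + 163)/(12*k**3 + 57*k**2 + 63*k + 31).
Take A(k)=5, B(k)=1, C(k)=k**3 + 19*k**2/4 + 21*k/4 + 31/12.
f must satisfy (5)·f(k+1) − (1)·f(k) = k**3 + 19*k**2/4 + 21*k/4 + 31/12.
Bound: deg f ≤ 3.
Coefficient equations give f(k) = (3*k**3 + 3*k**2 - 3*k + 4)/12.
Get s_k = R·t_k = 5**k*(3*k**3 + 3*k**2 - 3*k + 4) with R(k) = B(k−1)f(k)/C(k) = (3*k**3 + 3*k**2 - 3*k + 4)/(12*k**3 + 57*k**2 + 63*k + 31).
Check: Δs_k = 5**k*(12*k**3 + 57*k**2 + 63*k + 31). ✓
Σ_(k=1)^(6) t_k = s_(7) − s_(1) = 90546875 − (35) = 90546840.

Σ = 90546840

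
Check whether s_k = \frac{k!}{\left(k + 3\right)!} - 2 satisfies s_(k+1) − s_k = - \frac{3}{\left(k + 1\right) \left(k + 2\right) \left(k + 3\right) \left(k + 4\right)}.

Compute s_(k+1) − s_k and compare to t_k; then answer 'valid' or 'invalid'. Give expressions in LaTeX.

valid (s_(k+1) − s_k reduces to t_k)

s_(k+1) = factorial(k + 1)/factorial(k + 4) - 2
s_(k+1) − s_k = -3/((k + 1)*(k + 2)*(k + 3)*(k + 4))
(s_(k+1) − s_k) − t_k = 0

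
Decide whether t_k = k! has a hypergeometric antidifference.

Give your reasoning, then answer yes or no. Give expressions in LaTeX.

r(k) = k + 1 after simplifying.
So A=k + 1 and B=1, with C=1.
Solve (k + 1)·f(k+1) − (1)·f(k) = 1.
deg f ≤ -1 (via 1,0,0).
d = -1 < 0 ⇒ no nonzero polynomial f; not summable.

No — key equation has no polynomial f.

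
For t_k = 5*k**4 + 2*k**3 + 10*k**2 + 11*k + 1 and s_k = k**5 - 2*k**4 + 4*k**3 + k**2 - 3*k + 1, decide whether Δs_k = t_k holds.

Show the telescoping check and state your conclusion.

valid; difference matches t_k

s_(k+1) = k**5 + 3*k**4 + 6*k**3 + 11*k**2 + 8*k + 2
s_(k+1) − s_k = 5*k**4 + 2*k**3 + 10*k**2 + 11*k + 1
(s_(k+1) − s_k) − t_k = 0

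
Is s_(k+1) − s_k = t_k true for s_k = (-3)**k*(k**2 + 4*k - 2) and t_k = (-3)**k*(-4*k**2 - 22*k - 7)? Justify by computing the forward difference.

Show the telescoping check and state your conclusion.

valid (s_(k+1) − s_k reduces to t_k)

s_(k+1) = (-3)**(k + 1)*(k**2 + 6*k + 3)
s_(k+1) − s_k = (-3)**k*(-4*k**2 - 22*k - 7)
(s_(k+1) − s_k) − t_k = 0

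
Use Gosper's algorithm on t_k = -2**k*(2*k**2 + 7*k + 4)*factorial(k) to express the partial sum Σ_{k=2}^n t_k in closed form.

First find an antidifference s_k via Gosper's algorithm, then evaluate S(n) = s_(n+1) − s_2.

r(k) = 2*(2*k**3 + 13*k**2 + 24*k + 13)/(2*k**2 + 7*k + 4) after simplifying.
A = 2*k + 2, B = 1, C = k**2 + 7*k/2 + 2.
Need (2*k + 2)·f(k+1) − (1)·f(k) = k**2 + 7*k/2 + 2.
From deg A=1, deg B=0, deg C=2: d=1.
A polynomial solution: f(k) = (k + 2)/2.
R(k) = B(k−1)·f(k)/C(k) = (k + 2)/(2*k**2 + 7*k + 4); s_k = R·t_k = -2**k*(k + 2)*factorial(k).
Check: Δs_k = -2**k*(2*k**2 + 7*k + 4)*factorial(k). ✓
Σ_(k=2)^n t_k = s_(n+1) − s_(2) = (-2**(n + 1)*(n + 3)*factorial(n + 1)) − (-32), i.e. -2*2**n*n**2*factorial(n) - 8*2**n*n*factorial(n) - 6*2**n*factorial(n) + 32.

S(n) = -2*2**n*n**2*factorial(n) - 8*2**n*n*factorial(n) - 6*2**n*factorial(n) + 32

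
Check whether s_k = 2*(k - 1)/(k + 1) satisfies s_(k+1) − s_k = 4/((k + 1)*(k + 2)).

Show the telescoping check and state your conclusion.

Valid — Δs_k = t_k.

s_(k+1) = 2*k/(k + 2)
s_(k+1) − s_k = 4/(k**2 + 3*k + 2)
(s_(k+1) − s_k) − t_k = 0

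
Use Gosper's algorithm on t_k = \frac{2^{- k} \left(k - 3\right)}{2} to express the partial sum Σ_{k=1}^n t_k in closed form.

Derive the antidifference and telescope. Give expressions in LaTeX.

S(n) = 2^{- n - 1} \left(- 2^{n} - n + 1\right)

t_(k+1)/t_k = (k - 2)/(2*(k - 3)).
So A=1/2 and B=1, with C=k - 3.
Set up (1/2)·f(k+1) − (1)·f(k) − (k - 3) = 0.
d = 1 from the (0,0,1) case.
Solve for f: f(k) = -2*(k - 2) (degree 1 ≤ 1).
Then R = B(k−1)f/C = -2*(k - 2)/(k - 3), so s_k = R(k)·t_k = (2 - k)/2**k.
Δs = (k - 3)/(2*2**k), as required.
s_(n+1) = 2**(-n - 1)*(1 - n) and s_(1) = 1/2, so S(n) = 2**(-n - 1)*(-2**n - n + 1).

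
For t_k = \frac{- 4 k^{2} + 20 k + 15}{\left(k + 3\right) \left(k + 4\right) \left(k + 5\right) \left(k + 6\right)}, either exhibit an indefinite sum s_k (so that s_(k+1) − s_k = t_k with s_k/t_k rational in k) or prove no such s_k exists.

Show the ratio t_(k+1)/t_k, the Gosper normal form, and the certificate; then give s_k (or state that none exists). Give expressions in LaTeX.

s_k = \frac{k \left(- k^{2} + 68 k + 33\right)}{20 \left(k + 3\right) \left(k + 4\right) \left(k + 5\right)}

The ratio is (4*k**3 - 67*k - 93)/(4*k**3 + 8*k**2 - 155*k - 105).
Factor: A=k + 3; B=k + 7; C=k**2 - 5*k - 15/4.
f must satisfy (k + 3)·f(k+1) − (k + 6)·f(k) = k**2 - 5*k - 15/4.
deg f ≤ 3 (via 1,1,2).
Solving with deg f ≤ 3: f(k) = k*(k**2 - 68*k - 33)/80.
Then R = B(k−1)f/C = k*(k + 6)*(k**2 - 68*k - 33)/(20*(4*k**2 - 20*k - 15)), so s_k = R(k)·t_k = k*(-k**2 + 68*k + 33)/(20*(k + 3)*(k + 4)*(k + 5)).
Verify: (-4*k**2 + 20*k + 15)/(k**4 + 18*k**3 + 119*k**2 + 342*k + 360) matches t_k.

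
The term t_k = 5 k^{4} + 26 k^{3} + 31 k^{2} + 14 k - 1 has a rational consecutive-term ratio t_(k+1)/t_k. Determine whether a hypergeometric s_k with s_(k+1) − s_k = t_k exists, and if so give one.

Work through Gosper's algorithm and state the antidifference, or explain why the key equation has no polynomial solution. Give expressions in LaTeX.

s_k = k \left(k^{4} + 4 k^{3} - k^{2} - 2 k - 3\right)

Step 1: r(k) = (5*k**4 + 46*k**3 + 139*k**2 + 174*k + 75)/(5*k**4 + 26*k**3 + 31*k**2 + 14*k - 1).
Gosper form: A/B · C(k+1)/C(k) with A=1, B=1, C=k**4 + 26*k**3/5 + 31*k**2/5 + 14*k/5 - 1/5.
Key eq: (1)·f(k+1) = (1)·f(k) + (k**4 + 26*k**3/5 + 31*k**2/5 + 14*k/5 - 1/5).
From deg A=0, deg B=0, deg C=4: d=5.
Solving with deg f ≤ 5: f(k) = k*(k**4 + 4*k**3 - k**2 - 2*k - 3)/5.
R(k) = B(k−1)·f(k)/C(k) = k*(k**4 + 4*k**3 - k**2 - 2*k - 3)/(5*k**4 + 26*k**3 + 31*k**2 + 14*k - 1); s_k = R·t_k = k*(k**4 + 4*k**3 - k**2 - 2*k - 3).
s_(k+1) − s_k = 5*k**4 + 26*k**3 + 31*k**2 + 14*k - 1 = t_k.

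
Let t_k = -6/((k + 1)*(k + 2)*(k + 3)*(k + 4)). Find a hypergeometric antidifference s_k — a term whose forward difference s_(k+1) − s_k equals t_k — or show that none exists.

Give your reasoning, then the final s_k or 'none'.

s_k = k*(-k**2 - 6*k - 11)/(3*(k + 1)*(k + 2)*(k + 3))

Compute t_(k+1)/t_k: get (k + 1)/(k + 5).
Gosper form: A/B · C(k+1)/C(k) with A=k + 1, B=k + 5, C=1.
Set up (k + 1)·f(k+1) − (k + 4)·f(k) − (1) = 0.
Degrees (1,1,0) ⇒ d ≤ 3.
Solve for f: f(k) = k*(k**2 + 6*k + 11)/18 (degree 3 ≤ 3).
Certificate R = B(k−1)f/C = k*(k + 4)*(k**2 + 6*k + 11)/18 gives s_k = k*(-k**2 - 6*k - 11)/(3*(k + 1)*(k + 2)*(k + 3)).
Check: Δs_k = -6/(k**4 + 10*k**3 + 35*k**2 + 50*k + 24). ✓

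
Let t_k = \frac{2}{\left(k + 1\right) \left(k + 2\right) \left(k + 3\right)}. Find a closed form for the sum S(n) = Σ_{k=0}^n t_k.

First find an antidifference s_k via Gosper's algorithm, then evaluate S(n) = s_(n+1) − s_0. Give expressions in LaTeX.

r(k) = (k + 1)/(k + 4) after simplifying.
So A=k + 1 and B=k + 4, with C=1.
Solve (k + 1)·f(k+1) − (k + 3)·f(k) = 1.
d = 2 from the (1,1,0) case.
Solving with deg f ≤ 2: f(k) = k*(k + 3)/4.
Then R = B(k−1)f/C = k*(k + 3)**2/4, so s_k = R(k)·t_k = k*(k + 3)/(2*(k + 1)*(k + 2)).
Δs = 2/(k**3 + 6*k**2 + 11*k + 6), as required.
Telescope: S(n) = s_(n+1) − s_(0) = (n**2 + 5*n + 4)/(2*(n**2 + 5*n + 6)) − (0) = (n**2 + 5*n + 4)/(2*(n**2 + 5*n + 6)).

S(n) = \frac{n^{2} + 5 n + 4}{2 \left(n^{2} + 5 n + 6\right)}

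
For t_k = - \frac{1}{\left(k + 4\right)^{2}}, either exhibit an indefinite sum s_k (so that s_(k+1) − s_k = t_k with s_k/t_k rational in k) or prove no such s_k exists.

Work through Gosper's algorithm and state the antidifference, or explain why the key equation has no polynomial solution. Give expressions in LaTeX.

none — t_k is not Gosper-summable

Compute t_(k+1)/t_k: get (k + 4)**2/(k + 5)**2.
Take A(k)=k**2 + 8*k + 16, B(k)=k**2 + 10*k + 25, C(k)=1.
Key eq: (k**2 + 8*k + 16)·f(k+1) = (k**2 + 8*k + 16)·f(k) + (1).
d = 0 from the (2,2,0) case.
Write f(k) = c0. Then LHS − RHS = -1, requiring -1 = 0: contradictory. No certificate.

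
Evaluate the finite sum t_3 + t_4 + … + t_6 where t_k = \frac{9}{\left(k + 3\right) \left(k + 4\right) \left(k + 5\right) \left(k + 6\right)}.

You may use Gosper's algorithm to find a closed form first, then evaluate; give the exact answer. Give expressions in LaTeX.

Σ = 41/6160

r(k) = (k + 3)/(k + 7) after simplifying.
So A=k + 3 and B=k + 7, with C=1.
Need (k + 3)·f(k+1) − (k + 6)·f(k) = 1.
Bound: deg f ≤ 3.
Solving with deg f ≤ 3: f(k) = k*(k**2 + 12*k + 47)/180.
Certificate R = B(k−1)f/C = k*(k + 6)*(k**2 + 12*k + 47)/180 gives s_k = k*(k**2 + 12*k + 47)/(20*(k + 3)*(k + 4)*(k + 5)).
Δs = 9/(k**4 + 18*k**3 + 119*k**2 + 342*k + 360), as required.
Σ_(k=3)^(6) t_k = s_(7) − s_(3) = 21/440 − (23/560) = 41/6160.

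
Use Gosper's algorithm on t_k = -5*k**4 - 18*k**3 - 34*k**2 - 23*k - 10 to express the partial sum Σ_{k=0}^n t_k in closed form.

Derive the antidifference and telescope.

Ratio r(k) = (5*k**4 + 38*k**3 + 118*k**2 + 165*k + 90)/(5*k**4 + 18*k**3 + 34*k**2 + 23*k + 10).
A = 1, B = 1, C = k**4 + 18*k**3/5 + 34*k**2/5 + 23*k/5 + 2.
Need (1)·f(k+1) − (1)·f(k) = k**4 + 18*k**3/5 + 34*k**2/5 + 23*k/5 + 2.
deg f ≤ 5 (via 0,0,4).
Solve for f: f(k) = k*(k**4 + 2*k**3 + 4*k**2 - k + 4)/5 (degree 5 ≤ 5).
R(k) = B(k−1)·f(k)/C(k) = k*(k**4 + 2*k**3 + 4*k**2 - k + 4)/(5*k**4 + 18*k**3 + 34*k**2 + 23*k + 10); s_k = R·t_k = k*(-k**4 - 2*k**3 - 4*k**2 + k - 4).
Verify: -5*k**4 - 18*k**3 - 34*k**2 - 23*k - 10 matches t_k.
s_(n+1) = -n**5 - 7*n**4 - 22*n**3 - 33*n**2 - 27*n - 10 and s_(0) = 0, so S(n) = -n**5 - 7*n**4 - 22*n**3 - 33*n**2 - 27*n - 10.

S(n) = -n**5 - 7*n**4 - 22*n**3 - 33*n**2 - 27*n - 10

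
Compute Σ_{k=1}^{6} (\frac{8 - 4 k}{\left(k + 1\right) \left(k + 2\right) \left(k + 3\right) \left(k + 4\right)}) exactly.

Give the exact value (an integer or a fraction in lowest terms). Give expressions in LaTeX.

Σ = 1/60

Compute t_(k+1)/t_k: get (k - 1)*(k + 1)/((k - 2)*(k + 5)).
Factor: A=k + 1; B=k + 5; C=k - 2.
f must satisfy (k + 1)·f(k+1) − (k + 4)·f(k) = k - 2.
From deg A=1, deg B=1, deg C=1: d=3.
Match coefficients ⇒ f(k) = -k*(k**2 + 6*k + 17)/12.
Certificate R = B(k−1)f/C = -k*(k + 4)*(k**2 + 6*k + 17)/(12*(k - 2)) gives s_k = k*(k**2 + 6*k + 17)/(3*(k + 1)*(k + 2)*(k + 3)).
Verify: 4*(2 - k)/(k**4 + 10*k**3 + 35*k**2 + 50*k + 24) matches t_k.
Sum = s_(7) − s_(1); s_(7) = 7/20, s_(1) = 1/3 ⇒ 1/60.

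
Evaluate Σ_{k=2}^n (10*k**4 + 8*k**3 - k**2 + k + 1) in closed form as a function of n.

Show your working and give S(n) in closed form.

r(k) = (10*k**4 + 48*k**3 + 83*k**2 + 63*k + 19)/(10*k**4 + 8*k**3 - k**2 + k + 1) after simplifying.
A = 1, B = 1, C = k**4 + 4*k**3/5 - k**2/10 + k/10 + 1/10.
Set up (1)·f(k+1) − (1)·f(k) − (k**4 + 4*k**3/5 - k**2/10 + k/10 + 1/10) = 0.
d = 5 from the (0,0,4) case.
Solving with deg f ≤ 5: f(k) = k**2*(2*k**3 - 3*k**2 - k + 3)/10.
Certificate R = B(k−1)f/C = k**2*(2*k**3 - 3*k**2 - k + 3)/(10*k**4 + 8*k**3 - k**2 + k + 1) gives s_k = k**2*(2*k**3 - 3*k**2 - k + 3).
Check: Δs_k = 10*k**4 + 8*k**3 - k**2 + k + 1. ✓
Σ_(k=2)^n t_k = s_(n+1) − s_(2) = (2*n**5 + 7*n**4 + 7*n**3 + 2*n**2 + n + 1) − (20), i.e. 2*n**5 + 7*n**4 + 7*n**3 + 2*n**2 + n - 19.

S(n) = 2*n**5 + 7*n**4 + 7*n**3 + 2*n**2 + n - 19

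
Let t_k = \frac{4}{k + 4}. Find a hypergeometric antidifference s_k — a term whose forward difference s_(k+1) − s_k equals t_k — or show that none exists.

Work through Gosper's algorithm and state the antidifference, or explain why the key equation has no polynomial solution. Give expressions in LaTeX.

Compute t_(k+1)/t_k: get (k + 4)/(k + 5).
A = k + 4, B = k + 5, C = 1.
Key eq: (k + 4)·f(k+1) = (k + 4)·f(k) + (1).
d = 0 from the (1,1,0) case.
Generic f = c0 gives residual -1; -1 = 0 cannot hold, so t_k is not Gosper-summable.

not Gosper-summable; s_k does not exist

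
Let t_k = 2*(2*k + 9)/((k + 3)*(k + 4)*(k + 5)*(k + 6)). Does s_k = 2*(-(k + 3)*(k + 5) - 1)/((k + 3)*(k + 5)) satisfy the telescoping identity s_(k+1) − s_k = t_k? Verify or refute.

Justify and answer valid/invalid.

s_(k+1) = 2*(-(k + 4)*(k + 6) - 1)/((k + 4)*(k + 6))
s_(k+1) − s_k = 2*(2*k + 9)/(k**4 + 18*k**3 + 119*k**2 + 342*k + 360)
(s_(k+1) − s_k) − t_k = 0

valid; difference matches t_k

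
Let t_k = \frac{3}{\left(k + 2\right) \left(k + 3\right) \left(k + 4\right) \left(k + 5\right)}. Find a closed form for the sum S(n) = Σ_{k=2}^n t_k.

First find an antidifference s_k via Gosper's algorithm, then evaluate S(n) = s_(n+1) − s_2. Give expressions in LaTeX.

S(n) = \frac{n^{3} + 12 n^{2} + 47 n - 60}{120 \left(n^{3} + 12 n^{2} + 47 n + 60\right)}

Compute t_(k+1)/t_k: get (k + 2)/(k + 6).
A = k + 2, B = k + 6, C = 1.
Set up (k + 2)·f(k+1) − (k + 5)·f(k) − (1) = 0.
deg f ≤ 3 (via 1,1,0).
Solve for f: f(k) = k*(k**2 + 9*k + 26)/72 (degree 3 ≤ 3).
R(k) = B(k−1)·f(k)/C(k) = k*(k + 5)*(k**2 + 9*k + 26)/72; s_k = R·t_k = k*(k**2 + 9*k + 26)/(24*(k + 2)*(k + 3)*(k + 4)).
Δs = 3/(k**4 + 14*k**3 + 71*k**2 + 154*k + 120), as required.
Evaluate: s_(n+1) = (n**3 + 12*n**2 + 47*n + 36)/(24*(n**3 + 12*n**2 + 47*n + 60)); subtract s_(2) = 1/30 ⇒ S(n) = (n**3 + 12*n**2 + 47*n - 60)/(120*(n**3 + 12*n**2 + 47*n + 60)).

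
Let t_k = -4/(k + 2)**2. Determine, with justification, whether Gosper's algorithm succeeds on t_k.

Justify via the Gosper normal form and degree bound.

No — key equation has no polynomial f.

The ratio is (k + 2)**2/(k + 3)**2.
A = k**2 + 4*k + 4, B = k**2 + 6*k + 9, C = 1.
f must satisfy (k**2 + 4*k + 4)·f(k+1) − (k**2 + 4*k + 4)·f(k) = 1.
deg f ≤ 0 (via 2,2,0).
Put f(k) = c0: A·f(k+1) − B(k−1)·f(k) − C = -1; need -1 = 0 — inconsistent ⇒ no f, not summable.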